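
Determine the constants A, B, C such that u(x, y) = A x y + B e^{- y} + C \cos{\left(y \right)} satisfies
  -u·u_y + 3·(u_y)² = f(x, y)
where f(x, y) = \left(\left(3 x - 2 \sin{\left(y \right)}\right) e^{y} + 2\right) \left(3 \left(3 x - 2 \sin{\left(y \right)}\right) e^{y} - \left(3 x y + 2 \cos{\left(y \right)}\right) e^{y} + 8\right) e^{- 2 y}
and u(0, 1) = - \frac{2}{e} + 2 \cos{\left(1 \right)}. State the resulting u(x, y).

Answer: u(x, y) = 3 x y + 2 \cos{\left(y \right)} - 2 e^{- y}

Derivation:
Substitute the ansatz u = A x y + B e^{- y} + C \cos{\left(y \right)} into the left-hand side.
Derivatives of the ansatz:
  u_y = A x - B e^{- y} - C \sin{\left(y \right)}
Term by term:
  -u·u_y = - A^{2} x^{2} y + A B x y e^{- y} - A B x e^{- y} + A C x y \sin{\left(y \right)} - A C x \cos{\left(y \right)} + B^{2} e^{- 2 y} + B C e^{- y} \sin{\left(y \right)} + B C e^{- y} \cos{\left(y \right)} + C^{2} \sin{\left(y \right)} \cos{\left(y \right)}
  3·(u_y)² = 3 A^{2} x^{2} - 6 A B x e^{- y} - 6 A C x \sin{\left(y \right)} + 3 B^{2} e^{- 2 y} + 6 B C e^{- y} \sin{\left(y \right)} + 3 C^{2} \sin^{2}{\left(y \right)}
So the left-hand side equals
  - A^{2} x^{2} y + 3 A^{2} x^{2} + A B x y e^{- y} - 7 A B x e^{- y} + A C x y \sin{\left(y \right)} - 6 A C x \sin{\left(y \right)} - A C x \cos{\left(y \right)} + 4 B^{2} e^{- 2 y} + 7 B C e^{- y} \sin{\left(y \right)} + B C e^{- y} \cos{\left(y \right)} + 3 C^{2} \sin^{2}{\left(y \right)} + C^{2} \sin{\left(y \right)} \cos{\left(y \right)}
This must equal f(x, y) identically; expanded, f = - 9 x^{2} y + 27 x^{2} + 6 x y \sin{\left(y \right)} - 6 x y e^{- y} - 36 x \sin{\left(y \right)} - 6 x \cos{\left(y \right)} + 42 x e^{- y} + 12 \sin^{2}{\left(y \right)} + 4 \sin{\left(y \right)} \cos{\left(y \right)} - 28 e^{- y} \sin{\left(y \right)} - 4 e^{- y} \cos{\left(y \right)} + 16 e^{- 2 y}.
Matching coefficients of the independent functions:
  [x^{2}]:  3 A^{2} = 27
  [x e^{- y}]:  - 7 A B = 42
  [x \sin{\left(y \right)}]:  - 6 A C = -36
  [x \cos{\left(y \right)}]:  - A C = -6
  [x^{2} y]:  - A^{2} = -9
  [e^{- y} \sin{\left(y \right)}]:  7 B C = -28
  [e^{- y} \cos{\left(y \right)}]:  B C = -4
  [\sin{\left(y \right)} \cos{\left(y \right)}]:  C^{2} = 4
  [x y e^{- y}]:  A B = -6
  [x y \sin{\left(y \right)}]:  A C = 6
  [e^{- 2 y}]:  4 B^{2} = 16
  [\sin^{2}{\left(y \right)}]:  3 C^{2} = 12
These equations allow (A, B, C) = (-3, 2, -2) or (3, -2, 2).
Impose the point condition(s):
  u(0, 1) = - \frac{2}{e} + 2 \cos{\left(1 \right)}  ⟹  \frac{B}{e} + C \cos{\left(1 \right)} = - \frac{2}{e} + 2 \cos{\left(1 \right)}
Only A = 3, B = -2, C = 2 satisfies everything.
Hence u(x, y) = 3 x y + 2 \cos{\left(y \right)} - 2 e^{- y}.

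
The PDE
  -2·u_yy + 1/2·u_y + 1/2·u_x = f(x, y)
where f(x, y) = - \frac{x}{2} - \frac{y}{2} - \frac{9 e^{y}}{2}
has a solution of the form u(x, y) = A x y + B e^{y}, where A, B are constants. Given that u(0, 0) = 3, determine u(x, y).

Substitute the ansatz u = A x y + B e^{y} into the left-hand side.
Derivatives of the ansatz:
  u_yy = B e^{y}
  u_y = A x + B e^{y}
  u_x = A y
Term by term:
  -2·u_yy = - 2 B e^{y}
  1/2·u_y = \frac{A x}{2} + \frac{B e^{y}}{2}
  1/2·u_x = \frac{A y}{2}
So the left-hand side equals
  \frac{A x}{2} + \frac{A y}{2} - \frac{3 B e^{y}}{2}
This must equal f(x, y) = - \frac{x}{2} - \frac{y}{2} - \frac{9 e^{y}}{2} identically.
Matching coefficients of the independent functions:
  [x, y]:  \frac{A}{2} = - \frac{1}{2}
  [e^{y}]:  - \frac{3 B}{2} = - \frac{9}{2}
Solving: A = -1, B = 3.
Check against the point condition:
  u(0, 0) = 3  ⟹  B = 3  ✓
Hence u(x, y) = - x y + 3 e^{y}.

Answer: u(x, y) = - x y + 3 e^{y}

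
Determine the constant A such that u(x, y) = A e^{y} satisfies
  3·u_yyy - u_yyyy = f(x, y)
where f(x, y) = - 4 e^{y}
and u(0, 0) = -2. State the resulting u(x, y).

Substitute the ansatz u = A e^{y} into the left-hand side.
Derivatives of the ansatz:
  u_yyy = A e^{y}
  u_yyyy = A e^{y}
Term by term:
  3·u_yyy = 3 A e^{y}
  -u_yyyy = - A e^{y}
So the left-hand side equals
  2 A e^{y}
This must equal f(x, y) = - 4 e^{y} identically.
Matching coefficients of the independent functions:
  [e^{y}]:  2 A = -4
Solving: A = -2.
Check against the point condition:
  u(0, 0) = -2  ⟹  A = -2  ✓
Hence u(x, y) = - 2 e^{y}.

Answer: u(x, y) = - 2 e^{y}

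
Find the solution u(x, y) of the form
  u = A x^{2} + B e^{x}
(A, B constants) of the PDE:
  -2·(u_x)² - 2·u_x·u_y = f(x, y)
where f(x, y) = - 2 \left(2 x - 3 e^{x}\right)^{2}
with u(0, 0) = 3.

Substitute the ansatz u = A x^{2} + B e^{x} into the left-hand side.
Derivatives of the ansatz:
  u_x = 2 A x + B e^{x}
  u_y = 0
Term by term:
  -2·(u_x)² = - 8 A^{2} x^{2} - 8 A B x e^{x} - 2 B^{2} e^{2 x}
  -2·u_x·u_y = 0
So the left-hand side equals
  - 8 A^{2} x^{2} - 8 A B x e^{x} - 2 B^{2} e^{2 x}
This must equal f(x, y) identically; expanded, f = - 8 x^{2} + 24 x e^{x} - 18 e^{2 x}.
Matching coefficients of the independent functions:
  [x^{2}]:  - 8 A^{2} = -8
  [x e^{x}]:  - 8 A B = 24
  [e^{2 x}]:  - 2 B^{2} = -18
These equations allow (A, B) = (-1, 3) or (1, -3).
Impose the point condition(s):
  u(0, 0) = 3  ⟹  B = 3
Only A = -1, B = 3 satisfies everything.
Hence u(x, y) = - x^{2} + 3 e^{x}.

Answer: u(x, y) = - x^{2} + 3 e^{x}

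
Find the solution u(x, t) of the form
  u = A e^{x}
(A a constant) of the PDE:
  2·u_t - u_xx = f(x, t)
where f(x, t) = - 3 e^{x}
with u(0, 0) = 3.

Substitute the ansatz u = A e^{x} into the left-hand side.
Derivatives of the ansatz:
  u_t = 0
  u_xx = A e^{x}
Term by term:
  2·u_t = 0
  -u_xx = - A e^{x}
So the left-hand side equals
  - A e^{x}
This must equal f(x, t) = - 3 e^{x} identically.
Matching coefficients of the independent functions:
  [e^{x}]:  - A = -3
Solving: A = 3.
Check against the point condition:
  u(0, 0) = 3  ⟹  A = 3  ✓
Hence u(x, t) = 3 e^{x}.

Answer: u(x, t) = 3 e^{x}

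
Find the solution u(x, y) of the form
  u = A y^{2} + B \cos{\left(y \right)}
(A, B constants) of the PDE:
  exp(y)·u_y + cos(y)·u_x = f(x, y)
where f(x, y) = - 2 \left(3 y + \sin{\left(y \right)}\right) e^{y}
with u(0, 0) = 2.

Substitute the ansatz u = A y^{2} + B \cos{\left(y \right)} into the left-hand side.
Derivatives of the ansatz:
  u_y = 2 A y - B \sin{\left(y \right)}
  u_x = 0
Term by term:
  exp(y)·u_y = 2 A y e^{y} - B e^{y} \sin{\left(y \right)}
  cos(y)·u_x = 0
So the left-hand side equals
  2 A y e^{y} - B e^{y} \sin{\left(y \right)}
This must equal f(x, y) identically; expanded, f = - 6 y e^{y} - 2 e^{y} \sin{\left(y \right)}.
Matching coefficients of the independent functions:
  [y e^{y}]:  2 A = -6
  [e^{y} \sin{\left(y \right)}]:  - B = -2
Solving: A = -3, B = 2.
Check against the point condition:
  u(0, 0) = 2  ⟹  B = 2  ✓
Hence u(x, y) = - 3 y^{2} + 2 \cos{\left(y \right)}.

Answer: u(x, y) = - 3 y^{2} + 2 \cos{\left(y \right)}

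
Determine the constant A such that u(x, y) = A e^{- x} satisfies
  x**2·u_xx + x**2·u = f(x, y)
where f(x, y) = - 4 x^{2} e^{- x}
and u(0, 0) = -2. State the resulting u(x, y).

Substitute the ansatz u = A e^{- x} into the left-hand side.
Derivatives of the ansatz:
  u_xx = A e^{- x}
Term by term:
  x**2·u_xx = A x^{2} e^{- x}
  x**2·u = A x^{2} e^{- x}
So the left-hand side equals
  2 A x^{2} e^{- x}
This must equal f(x, y) = - 4 x^{2} e^{- x} identically.
Matching coefficients of the independent functions:
  [x^{2} e^{- x}]:  2 A = -4
Solving: A = -2.
Check against the point condition:
  u(0, 0) = -2  ⟹  A = -2  ✓
Hence u(x, y) = - 2 e^{- x}.

Answer: u(x, y) = - 2 e^{- x}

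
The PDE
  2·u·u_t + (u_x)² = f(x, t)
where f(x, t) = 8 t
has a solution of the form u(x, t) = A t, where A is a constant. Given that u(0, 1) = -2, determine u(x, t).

Substitute the ansatz u = A t into the left-hand side.
Derivatives of the ansatz:
  u_t = A
  u_x = 0
Term by term:
  2·u·u_t = 2 A^{2} t
  (u_x)² = 0
So the left-hand side equals
  2 A^{2} t
This must equal f(x, t) = 8 t identically.
Matching coefficients of the independent functions:
  [t]:  2 A^{2} = 8
These equations allow (A) = (-2) or (2).
Impose the point condition(s):
  u(0, 1) = -2  ⟹  A = -2
Only A = -2 satisfies everything.
Hence u(x, t) = - 2 t.

Answer: u(x, t) = - 2 t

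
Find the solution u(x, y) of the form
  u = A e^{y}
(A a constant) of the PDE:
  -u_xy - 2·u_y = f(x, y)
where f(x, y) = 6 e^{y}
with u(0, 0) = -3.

Substitute the ansatz u = A e^{y} into the left-hand side.
Derivatives of the ansatz:
  u_xy = 0
  u_y = A e^{y}
Term by term:
  -u_xy = 0
  -2·u_y = - 2 A e^{y}
So the left-hand side equals
  - 2 A e^{y}
This must equal f(x, y) = 6 e^{y} identically.
Matching coefficients of the independent functions:
  [e^{y}]:  - 2 A = 6
Solving: A = -3.
Check against the point condition:
  u(0, 0) = -3  ⟹  A = -3  ✓
Hence u(x, y) = - 3 e^{y}.

Answer: u(x, y) = - 3 e^{y}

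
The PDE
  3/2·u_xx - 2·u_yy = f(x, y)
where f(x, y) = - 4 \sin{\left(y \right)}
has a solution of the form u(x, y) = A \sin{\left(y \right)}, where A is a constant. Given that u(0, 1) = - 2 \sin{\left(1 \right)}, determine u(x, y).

Substitute the ansatz u = A \sin{\left(y \right)} into the left-hand side.
Derivatives of the ansatz:
  u_xx = 0
  u_yy = - A \sin{\left(y \right)}
Term by term:
  3/2·u_xx = 0
  -2·u_yy = 2 A \sin{\left(y \right)}
So the left-hand side equals
  2 A \sin{\left(y \right)}
This must equal f(x, y) = - 4 \sin{\left(y \right)} identically.
Matching coefficients of the independent functions:
  [\sin{\left(y \right)}]:  2 A = -4
Solving: A = -2.
Check against the point condition:
  u(0, 1) = - 2 \sin{\left(1 \right)}  ⟹  A \sin{\left(1 \right)} = - 2 \sin{\left(1 \right)}  ✓
Hence u(x, y) = - 2 \sin{\left(y \right)}.

Answer: u(x, y) = - 2 \sin{\left(y \right)}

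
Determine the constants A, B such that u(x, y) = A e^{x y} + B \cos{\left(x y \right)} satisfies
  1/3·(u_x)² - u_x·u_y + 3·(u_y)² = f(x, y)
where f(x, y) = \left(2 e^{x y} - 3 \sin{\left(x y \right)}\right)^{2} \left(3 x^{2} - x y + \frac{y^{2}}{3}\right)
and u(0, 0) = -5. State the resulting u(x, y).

Substitute the ansatz u = A e^{x y} + B \cos{\left(x y \right)} into the left-hand side.
Derivatives of the ansatz:
  u_x = A y e^{x y} - B y \sin{\left(x y \right)}
  u_y = A x e^{x y} - B x \sin{\left(x y \right)}
Term by term:
  1/3·(u_x)² = \frac{A^{2} y^{2} e^{2 x y}}{3} - \frac{2 A B y^{2} e^{x y} \sin{\left(x y \right)}}{3} + \frac{B^{2} y^{2} \sin^{2}{\left(x y \right)}}{3}
  -u_x·u_y = - A^{2} x y e^{2 x y} + 2 A B x y e^{x y} \sin{\left(x y \right)} - B^{2} x y \sin^{2}{\left(x y \right)}
  3·(u_y)² = 3 A^{2} x^{2} e^{2 x y} - 6 A B x^{2} e^{x y} \sin{\left(x y \right)} + 3 B^{2} x^{2} \sin^{2}{\left(x y \right)}
So the left-hand side equals
  3 A^{2} x^{2} e^{2 x y} - A^{2} x y e^{2 x y} + \frac{A^{2} y^{2} e^{2 x y}}{3} - 6 A B x^{2} e^{x y} \sin{\left(x y \right)} + 2 A B x y e^{x y} \sin{\left(x y \right)} - \frac{2 A B y^{2} e^{x y} \sin{\left(x y \right)}}{3} + 3 B^{2} x^{2} \sin^{2}{\left(x y \right)} - B^{2} x y \sin^{2}{\left(x y \right)} + \frac{B^{2} y^{2} \sin^{2}{\left(x y \right)}}{3}
This must equal f(x, y) identically; expanded, f = 12 x^{2} e^{2 x y} - 36 x^{2} e^{x y} \sin{\left(x y \right)} + 27 x^{2} \sin^{2}{\left(x y \right)} - 4 x y e^{2 x y} + 12 x y e^{x y} \sin{\left(x y \right)} - 9 x y \sin^{2}{\left(x y \right)} + \frac{4 y^{2} e^{2 x y}}{3} - 4 y^{2} e^{x y} \sin{\left(x y \right)} + 3 y^{2} \sin^{2}{\left(x y \right)}.
Matching coefficients of the independent functions:
  [x^{2} e^{2 x y}]:  3 A^{2} = 12
  [x^{2} \sin^{2}{\left(x y \right)}]:  3 B^{2} = 27
  [y^{2} e^{2 x y}]:  \frac{A^{2}}{3} = \frac{4}{3}
  [y^{2} \sin^{2}{\left(x y \right)}]:  \frac{B^{2}}{3} = 3
  [x y e^{2 x y}]:  - A^{2} = -4
  [x y \sin^{2}{\left(x y \right)}]:  - B^{2} = -9
  [x^{2} e^{x y} \sin{\left(x y \right)}]:  - 6 A B = -36
  [y^{2} e^{x y} \sin{\left(x y \right)}]:  - \frac{2 A B}{3} = -4
  [x y e^{x y} \sin{\left(x y \right)}]:  2 A B = 12
These equations allow (A, B) = (-2, -3) or (2, 3).
Impose the point condition(s):
  u(0, 0) = -5  ⟹  A + B = -5
Only A = -2, B = -3 satisfies everything.
Hence u(x, y) = - 2 e^{x y} - 3 \cos{\left(x y \right)}.

Answer: u(x, y) = - 2 e^{x y} - 3 \cos{\left(x y \right)}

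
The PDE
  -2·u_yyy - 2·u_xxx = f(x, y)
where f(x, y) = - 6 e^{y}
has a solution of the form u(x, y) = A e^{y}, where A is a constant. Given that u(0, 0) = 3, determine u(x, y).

Answer: u(x, y) = 3 e^{y}

Derivation:
Substitute the ansatz u = A e^{y} into the left-hand side.
Derivatives of the ansatz:
  u_yyy = A e^{y}
  u_xxx = 0
Term by term:
  -2·u_yyy = - 2 A e^{y}
  -2·u_xxx = 0
So the left-hand side equals
  - 2 A e^{y}
This must equal f(x, y) = - 6 e^{y} identically.
Matching coefficients of the independent functions:
  [e^{y}]:  - 2 A = -6
Solving: A = 3.
Check against the point condition:
  u(0, 0) = 3  ⟹  A = 3  ✓
Hence u(x, y) = 3 e^{y}.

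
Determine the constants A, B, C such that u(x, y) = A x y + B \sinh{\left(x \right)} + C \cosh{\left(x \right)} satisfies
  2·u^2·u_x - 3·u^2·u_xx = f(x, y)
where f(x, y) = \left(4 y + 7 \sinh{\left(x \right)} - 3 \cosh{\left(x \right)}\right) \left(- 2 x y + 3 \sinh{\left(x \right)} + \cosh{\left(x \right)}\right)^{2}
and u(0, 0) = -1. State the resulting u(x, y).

Substitute the ansatz u = A x y + B \sinh{\left(x \right)} + C \cosh{\left(x \right)} into the left-hand side.
Derivatives of the ansatz:
  u_x = A y + B \cosh{\left(x \right)} + C \sinh{\left(x \right)}
  u_xx = B \sinh{\left(x \right)} + C \cosh{\left(x \right)}
Term by term:
  2·u^2·u_x = 2 A^{3} x^{2} y^{3} + 2 A^{2} B x^{2} y^{2} \cosh{\left(x \right)} + 4 A^{2} B x y^{2} \sinh{\left(x \right)} + 2 A^{2} C x^{2} y^{2} \sinh{\left(x \right)} + 4 A^{2} C x y^{2} \cosh{\left(x \right)} + 4 A B^{2} x y \sinh{\left(x \right)} \cosh{\left(x \right)} + 2 A B^{2} y \sinh^{2}{\left(x \right)} + 4 A B C x y \sinh^{2}{\left(x \right)} + 4 A B C x y \cosh^{2}{\left(x \right)} + 4 A B C y \sinh{\left(x \right)} \cosh{\left(x \right)} + 4 A C^{2} x y \sinh{\left(x \right)} \cosh{\left(x \right)} + 2 A C^{2} y \cosh^{2}{\left(x \right)} + 2 B^{3} \sinh^{2}{\left(x \right)} \cosh{\left(x \right)} + 2 B^{2} C \sinh^{3}{\left(x \right)} + 4 B^{2} C \sinh{\left(x \right)} \cosh^{2}{\left(x \right)} + 4 B C^{2} \sinh^{2}{\left(x \right)} \cosh{\left(x \right)} + 2 B C^{2} \cosh^{3}{\left(x \right)} + 2 C^{3} \sinh{\left(x \right)} \cosh^{2}{\left(x \right)}
  -3·u^2·u_xx = - 3 A^{2} B x^{2} y^{2} \sinh{\left(x \right)} - 3 A^{2} C x^{2} y^{2} \cosh{\left(x \right)} - 6 A B^{2} x y \sinh^{2}{\left(x \right)} - 12 A B C x y \sinh{\left(x \right)} \cosh{\left(x \right)} - 6 A C^{2} x y \cosh^{2}{\left(x \right)} - 3 B^{3} \sinh^{3}{\left(x \right)} - 9 B^{2} C \sinh^{2}{\left(x \right)} \cosh{\left(x \right)} - 9 B C^{2} \sinh{\left(x \right)} \cosh^{2}{\left(x \right)} - 3 C^{3} \cosh^{3}{\left(x \right)}
Sum these and collect like terms in the independent variables.
This must equal f(x, y) identically; expanded, f = 16 x^{2} y^{3} + 28 x^{2} y^{2} \sinh{\left(x \right)} - 12 x^{2} y^{2} \cosh{\left(x \right)} - 48 x y^{2} \sinh{\left(x \right)} - 16 x y^{2} \cosh{\left(x \right)} - 84 x y \sinh^{2}{\left(x \right)} + 8 x y \sinh{\left(x \right)} \cosh{\left(x \right)} + 12 x y \cosh^{2}{\left(x \right)} + 36 y \sinh^{2}{\left(x \right)} + 24 y \sinh{\left(x \right)} \cosh{\left(x \right)} + 4 y \cosh^{2}{\left(x \right)} + 63 \sinh^{3}{\left(x \right)} + 15 \sinh^{2}{\left(x \right)} \cosh{\left(x \right)} - 11 \sinh{\left(x \right)} \cosh^{2}{\left(x \right)} - 3 \cosh^{3}{\left(x \right)}.
Matching coefficients of the independent functions:
(each divided by its leading coefficient; functions giving the same equation are listed together)
  [x^{2} y^{3}]:  A^{3} - 8 = 0
  [y \sinh^{2}{\left(x \right)}]:  A B^{2} - 18 = 0
  [y \cosh^{2}{\left(x \right)}]:  A C^{2} - 2 = 0
  [\sinh{\left(x \right)} \cosh^{2}{\left(x \right)}]:  B^{2} C - \frac{9 B C^{2}}{4} + \frac{C^{3}}{2} + \frac{11}{4} = 0
  [\sinh^{2}{\left(x \right)} \cosh{\left(x \right)}]:  B^{3} - \frac{9 B^{2} C}{2} + 2 B C^{2} - \frac{15}{2} = 0
  [x y \sinh^{2}{\left(x \right)}]:  A B^{2} - \frac{2 A B C}{3} - 14 = 0
  [x y \cosh^{2}{\left(x \right)}]:  A B C - \frac{3 A C^{2}}{2} - 3 = 0
  [x y^{2} \sinh{\left(x \right)}]:  A^{2} B + 12 = 0
  [x y^{2} \cosh{\left(x \right)}]:  A^{2} C + 4 = 0
  [x^{2} y^{2} \sinh{\left(x \right)}]:  A^{2} B - \frac{2 A^{2} C}{3} + \frac{28}{3} = 0
  [x^{2} y^{2} \cosh{\left(x \right)}]:  A^{2} B - \frac{3 A^{2} C}{2} + 6 = 0
  [y \sinh{\left(x \right)} \cosh{\left(x \right)}]:  A B C - 6 = 0
  [x y \sinh{\left(x \right)} \cosh{\left(x \right)}]:  A B^{2} - 3 A B C + A C^{2} - 2 = 0
  [\sinh^{3}{\left(x \right)}]:  B^{3} - \frac{2 B^{2} C}{3} + 21 = 0
  [\cosh^{3}{\left(x \right)}]:  B C^{2} - \frac{3 C^{3}}{2} + \frac{3}{2} = 0
Solving: A = 2, B = -3, C = -1.
Check against the point condition:
  u(0, 0) = -1  ⟹  C = -1  ✓
Hence u(x, y) = 2 x y - 3 \sinh{\left(x \right)} - \cosh{\left(x \right)}.

Answer: u(x, y) = 2 x y - 3 \sinh{\left(x \right)} - \cosh{\left(x \right)}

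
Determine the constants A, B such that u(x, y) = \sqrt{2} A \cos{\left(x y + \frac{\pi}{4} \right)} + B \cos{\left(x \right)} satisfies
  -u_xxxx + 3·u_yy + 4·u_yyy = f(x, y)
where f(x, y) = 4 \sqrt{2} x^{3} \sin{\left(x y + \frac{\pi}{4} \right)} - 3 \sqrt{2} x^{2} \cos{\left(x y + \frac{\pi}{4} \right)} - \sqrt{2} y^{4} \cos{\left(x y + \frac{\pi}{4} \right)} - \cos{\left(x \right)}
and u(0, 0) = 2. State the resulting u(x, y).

Substitute the ansatz u = \sqrt{2} A \cos{\left(x y + \frac{\pi}{4} \right)} + B \cos{\left(x \right)} into the left-hand side.
Derivatives of the ansatz:
  u_xxxx = \sqrt{2} A y^{4} \cos{\left(x y + \frac{\pi}{4} \right)} + B \cos{\left(x \right)}
  u_yy = - \sqrt{2} A x^{2} \cos{\left(x y + \frac{\pi}{4} \right)}
  u_yyy = \sqrt{2} A x^{3} \sin{\left(x y + \frac{\pi}{4} \right)}
Term by term:
  -u_xxxx = - \sqrt{2} A y^{4} \cos{\left(x y + \frac{\pi}{4} \right)} - B \cos{\left(x \right)}
  3·u_yy = - 3 \sqrt{2} A x^{2} \cos{\left(x y + \frac{\pi}{4} \right)}
  4·u_yyy = 4 \sqrt{2} A x^{3} \sin{\left(x y + \frac{\pi}{4} \right)}
So the left-hand side equals
  4 \sqrt{2} A x^{3} \sin{\left(x y + \frac{\pi}{4} \right)} - 3 \sqrt{2} A x^{2} \cos{\left(x y + \frac{\pi}{4} \right)} - \sqrt{2} A y^{4} \cos{\left(x y + \frac{\pi}{4} \right)} - B \cos{\left(x \right)}
This must equal f(x, y) = 4 \sqrt{2} x^{3} \sin{\left(x y + \frac{\pi}{4} \right)} - 3 \sqrt{2} x^{2} \cos{\left(x y + \frac{\pi}{4} \right)} - \sqrt{2} y^{4} \cos{\left(x y + \frac{\pi}{4} \right)} - \cos{\left(x \right)} identically.
Matching coefficients of the independent functions:
  [\sqrt{2} x^{2} \cos{\left(x y + \frac{\pi}{4} \right)}]:  - 3 A = -3
  [\sqrt{2} x^{3} \sin{\left(x y + \frac{\pi}{4} \right)}]:  4 A = 4
  [\sqrt{2} y^{4} \cos{\left(x y + \frac{\pi}{4} \right)}]:  - A = -1
  [\cos{\left(x \right)}]:  - B = -1
Solving: A = 1, B = 1.
Check against the point condition:
  u(0, 0) = 2  ⟹  A + B = 2  ✓
Hence u(x, y) = \cos{\left(x \right)} + \sqrt{2} \cos{\left(x y + \frac{\pi}{4} \right)}.

Answer: u(x, y) = \cos{\left(x \right)} + \sqrt{2} \cos{\left(x y + \frac{\pi}{4} \right)}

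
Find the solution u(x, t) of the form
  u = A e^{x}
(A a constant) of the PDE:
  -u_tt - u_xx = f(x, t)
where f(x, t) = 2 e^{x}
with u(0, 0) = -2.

Answer: u(x, t) = - 2 e^{x}

Derivation:
Substitute the ansatz u = A e^{x} into the left-hand side.
Derivatives of the ansatz:
  u_tt = 0
  u_xx = A e^{x}
Term by term:
  -u_tt = 0
  -u_xx = - A e^{x}
So the left-hand side equals
  - A e^{x}
This must equal f(x, t) = 2 e^{x} identically.
Matching coefficients of the independent functions:
  [e^{x}]:  - A = 2
Solving: A = -2.
Check against the point condition:
  u(0, 0) = -2  ⟹  A = -2  ✓
Hence u(x, t) = - 2 e^{x}.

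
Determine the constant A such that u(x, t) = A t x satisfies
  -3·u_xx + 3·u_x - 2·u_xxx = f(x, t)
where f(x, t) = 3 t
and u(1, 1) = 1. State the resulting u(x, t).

Substitute the ansatz u = A t x into the left-hand side.
Derivatives of the ansatz:
  u_xx = 0
  u_x = A t
  u_xxx = 0
Term by term:
  -3·u_xx = 0
  3·u_x = 3 A t
  -2·u_xxx = 0
So the left-hand side equals
  3 A t
This must equal f(x, t) = 3 t identically.
Matching coefficients of the independent functions:
  [t]:  3 A = 3
Solving: A = 1.
Check against the point condition:
  u(1, 1) = 1  ⟹  A = 1  ✓
Hence u(x, t) = t x.

Answer: u(x, t) = t x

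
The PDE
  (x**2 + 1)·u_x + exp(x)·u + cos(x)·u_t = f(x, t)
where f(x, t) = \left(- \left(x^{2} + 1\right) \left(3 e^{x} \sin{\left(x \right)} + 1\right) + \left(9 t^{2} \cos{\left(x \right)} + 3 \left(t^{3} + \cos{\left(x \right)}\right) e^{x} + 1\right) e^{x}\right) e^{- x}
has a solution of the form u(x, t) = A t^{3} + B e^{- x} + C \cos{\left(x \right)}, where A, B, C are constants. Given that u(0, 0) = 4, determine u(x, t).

Answer: u(x, t) = 3 t^{3} + 3 \cos{\left(x \right)} + e^{- x}

Derivation:
Substitute the ansatz u = A t^{3} + B e^{- x} + C \cos{\left(x \right)} into the left-hand side.
Derivatives of the ansatz:
  u_x = - B e^{- x} - C \sin{\left(x \right)}
  u_t = 3 A t^{2}
Term by term:
  (x**2 + 1)·u_x = - B x^{2} e^{- x} - B e^{- x} - C x^{2} \sin{\left(x \right)} - C \sin{\left(x \right)}
  exp(x)·u = A t^{3} e^{x} + B + C e^{x} \cos{\left(x \right)}
  cos(x)·u_t = 3 A t^{2} \cos{\left(x \right)}
So the left-hand side equals
  A t^{3} e^{x} + 3 A t^{2} \cos{\left(x \right)} - B x^{2} e^{- x} + B - B e^{- x} - C x^{2} \sin{\left(x \right)} + C e^{x} \cos{\left(x \right)} - C \sin{\left(x \right)}
This must equal f(x, t) identically; expanded, f = 3 t^{3} e^{x} + 9 t^{2} \cos{\left(x \right)} - 3 x^{2} \sin{\left(x \right)} - x^{2} e^{- x} + 3 e^{x} \cos{\left(x \right)} - 3 \sin{\left(x \right)} + 1 - e^{- x}.
Matching coefficients of the independent functions:
  [constant term]:  B = 1
  [t^{2} \cos{\left(x \right)}]:  3 A = 9
  [t^{3} e^{x}]:  A = 3
  [x^{2} e^{- x}, e^{- x}]:  - B = -1
  [x^{2} \sin{\left(x \right)}, \sin{\left(x \right)}]:  - C = -3
  [e^{x} \cos{\left(x \right)}]:  C = 3
Solving: A = 3, B = 1, C = 3.
Check against the point condition:
  u(0, 0) = 4  ⟹  B + C = 4  ✓
Hence u(x, t) = 3 t^{3} + 3 \cos{\left(x \right)} + e^{- x}.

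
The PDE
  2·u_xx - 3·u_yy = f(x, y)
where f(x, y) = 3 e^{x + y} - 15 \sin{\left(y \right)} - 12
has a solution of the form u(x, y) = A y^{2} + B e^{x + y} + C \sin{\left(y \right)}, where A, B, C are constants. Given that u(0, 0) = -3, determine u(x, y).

Substitute the ansatz u = A y^{2} + B e^{x + y} + C \sin{\left(y \right)} into the left-hand side.
Derivatives of the ansatz:
  u_xx = B e^{x} e^{y}
  u_yy = 2 A + B e^{x} e^{y} - C \sin{\left(y \right)}
Term by term:
  2·u_xx = 2 B e^{x} e^{y}
  -3·u_yy = - 6 A - 3 B e^{x} e^{y} + 3 C \sin{\left(y \right)}
So the left-hand side equals
  - 6 A - B e^{x} e^{y} + 3 C \sin{\left(y \right)}
This must equal f(x, y) identically; expanded, f = 3 e^{x} e^{y} - 15 \sin{\left(y \right)} - 12.
Matching coefficients of the independent functions:
  [constant term]:  - 6 A = -12
  [e^{x} e^{y}]:  - B = 3
  [\sin{\left(y \right)}]:  3 C = -15
Solving: A = 2, B = -3, C = -5.
Check against the point condition:
  u(0, 0) = -3  ⟹  B = -3  ✓
Hence u(x, y) = 2 y^{2} - 3 e^{x + y} - 5 \sin{\left(y \right)}.

Answer: u(x, y) = 2 y^{2} - 3 e^{x + y} - 5 \sin{\left(y \right)}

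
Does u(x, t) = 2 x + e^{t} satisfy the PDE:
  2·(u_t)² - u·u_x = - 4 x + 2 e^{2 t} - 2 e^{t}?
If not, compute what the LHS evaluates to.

Evaluate each term of the left-hand side for u = 2 x + e^{t}.
Derivatives:
  u_t = e^{t}
  u_x = 2
Terms:
  2·(u_t)² = 2 e^{2 t}
  -u·u_x = - 4 x - 2 e^{t}
Sum: LHS = - 4 x + 2 e^{2 t} - 2 e^{t}
This is exactly the given right-hand side, so u is a solution.

Answer: Yes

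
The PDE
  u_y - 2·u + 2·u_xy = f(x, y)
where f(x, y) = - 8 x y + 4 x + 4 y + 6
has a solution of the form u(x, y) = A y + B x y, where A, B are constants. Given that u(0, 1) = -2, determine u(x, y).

Answer: u(x, y) = 4 x y - 2 y

Derivation:
Substitute the ansatz u = A y + B x y into the left-hand side.
Derivatives of the ansatz:
  u_y = A + B x
  u_xy = B
Term by term:
  u_y = A + B x
  -2·u = - 2 A y - 2 B x y
  2·u_xy = 2 B
So the left-hand side equals
  - 2 A y + A - 2 B x y + B x + 2 B
This must equal f(x, y) = - 8 x y + 4 x + 4 y + 6 identically.
Matching coefficients of the independent functions:
  [constant term]:  A + 2 B = 6
  [x]:  B = 4
  [y]:  - 2 A = 4
  [x y]:  - 2 B = -8
Solving: A = -2, B = 4.
Check against the point condition:
  u(0, 1) = -2  ⟹  A = -2  ✓
Hence u(x, y) = 4 x y - 2 y.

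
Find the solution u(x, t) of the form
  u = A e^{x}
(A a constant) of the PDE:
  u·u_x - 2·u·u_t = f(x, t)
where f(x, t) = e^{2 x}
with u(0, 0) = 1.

Substitute the ansatz u = A e^{x} into the left-hand side.
Derivatives of the ansatz:
  u_x = A e^{x}
  u_t = 0
Term by term:
  u·u_x = A^{2} e^{2 x}
  -2·u·u_t = 0
So the left-hand side equals
  A^{2} e^{2 x}
This must equal f(x, t) = e^{2 x} identically.
Matching coefficients of the independent functions:
  [e^{2 x}]:  A^{2} = 1
These equations allow (A) = (-1) or (1).
Impose the point condition(s):
  u(0, 0) = 1  ⟹  A = 1
Only A = 1 satisfies everything.
Hence u(x, t) = e^{x}.

Answer: u(x, t) = e^{x}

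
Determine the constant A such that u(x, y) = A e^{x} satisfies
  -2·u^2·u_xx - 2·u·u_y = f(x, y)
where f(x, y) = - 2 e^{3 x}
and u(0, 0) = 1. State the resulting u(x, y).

Answer: u(x, y) = e^{x}

Derivation:
Substitute the ansatz u = A e^{x} into the left-hand side.
Derivatives of the ansatz:
  u_xx = A e^{x}
  u_y = 0
Term by term:
  -2·u^2·u_xx = - 2 A^{3} e^{3 x}
  -2·u·u_y = 0
So the left-hand side equals
  - 2 A^{3} e^{3 x}
This must equal f(x, y) = - 2 e^{3 x} identically.
Matching coefficients of the independent functions:
  [e^{3 x}]:  - 2 A^{3} = -2
Solving: A = 1.
Check against the point condition:
  u(0, 0) = 1  ⟹  A = 1  ✓
Hence u(x, y) = e^{x}.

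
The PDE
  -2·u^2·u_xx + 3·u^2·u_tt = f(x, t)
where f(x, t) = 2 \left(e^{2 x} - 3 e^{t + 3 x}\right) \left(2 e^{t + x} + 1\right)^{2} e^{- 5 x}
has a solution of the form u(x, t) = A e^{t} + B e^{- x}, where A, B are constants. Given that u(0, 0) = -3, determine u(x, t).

Answer: u(x, t) = - 2 e^{t} - e^{- x}

Derivation:
Substitute the ansatz u = A e^{t} + B e^{- x} into the left-hand side.
Derivatives of the ansatz:
  u_xx = B e^{- x}
  u_tt = A e^{t}
Term by term:
  -2·u^2·u_xx = - 2 A^{2} B e^{2 t} e^{- x} - 4 A B^{2} e^{t} e^{- 2 x} - 2 B^{3} e^{- 3 x}
  3·u^2·u_tt = 3 A^{3} e^{3 t} + 6 A^{2} B e^{2 t} e^{- x} + 3 A B^{2} e^{t} e^{- 2 x}
So the left-hand side equals
  3 A^{3} e^{3 t} + 4 A^{2} B e^{2 t} e^{- x} - A B^{2} e^{t} e^{- 2 x} - 2 B^{3} e^{- 3 x}
This must equal f(x, t) identically; expanded, f = - 24 e^{3 t} - 16 e^{2 t} e^{- x} + 2 e^{t} e^{- 2 x} + 2 e^{- 3 x}.
Matching coefficients of the independent functions:
  [e^{t} e^{- 2 x}]:  - A B^{2} = 2
  [e^{2 t} e^{- x}]:  4 A^{2} B = -16
  [e^{3 t}]:  3 A^{3} = -24
  [e^{- 3 x}]:  - 2 B^{3} = 2
Solving: A = -2, B = -1.
Check against the point condition:
  u(0, 0) = -3  ⟹  A + B = -3  ✓
Hence u(x, t) = - 2 e^{t} - e^{- x}.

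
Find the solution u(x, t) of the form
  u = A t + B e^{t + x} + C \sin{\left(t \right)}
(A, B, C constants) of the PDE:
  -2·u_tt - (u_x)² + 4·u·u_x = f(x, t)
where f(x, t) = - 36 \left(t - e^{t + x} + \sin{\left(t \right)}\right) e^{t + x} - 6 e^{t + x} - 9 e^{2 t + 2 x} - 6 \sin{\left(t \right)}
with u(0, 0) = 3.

Answer: u(x, t) = - 3 t + 3 e^{t + x} - 3 \sin{\left(t \right)}

Derivation:
Substitute the ansatz u = A t + B e^{t + x} + C \sin{\left(t \right)} into the left-hand side.
Derivatives of the ansatz:
  u_tt = B e^{t} e^{x} - C \sin{\left(t \right)}
  u_x = B e^{t} e^{x}
Term by term:
  -2·u_tt = - 2 B e^{t} e^{x} + 2 C \sin{\left(t \right)}
  -(u_x)² = - B^{2} e^{2 t} e^{2 x}
  4·u·u_x = 4 A B t e^{t} e^{x} + 4 B^{2} e^{2 t} e^{2 x} + 4 B C e^{t} e^{x} \sin{\left(t \right)}
So the left-hand side equals
  4 A B t e^{t} e^{x} + 3 B^{2} e^{2 t} e^{2 x} + 4 B C e^{t} e^{x} \sin{\left(t \right)} - 2 B e^{t} e^{x} + 2 C \sin{\left(t \right)}
This must equal f(x, t) identically; expanded, f = - 36 t e^{t} e^{x} + 27 e^{2 t} e^{2 x} - 36 e^{t} e^{x} \sin{\left(t \right)} - 6 e^{t} e^{x} - 6 \sin{\left(t \right)}.
Matching coefficients of the independent functions:
  [e^{t} e^{x}]:  - 2 B = -6
  [e^{2 t} e^{2 x}]:  3 B^{2} = 27
  [t e^{t} e^{x}]:  4 A B = -36
  [e^{t} e^{x} \sin{\left(t \right)}]:  4 B C = -36
  [\sin{\left(t \right)}]:  2 C = -6
Solving: A = -3, B = 3, C = -3.
Check against the point condition:
  u(0, 0) = 3  ⟹  B = 3  ✓
Hence u(x, t) = - 3 t + 3 e^{t + x} - 3 \sin{\left(t \right)}.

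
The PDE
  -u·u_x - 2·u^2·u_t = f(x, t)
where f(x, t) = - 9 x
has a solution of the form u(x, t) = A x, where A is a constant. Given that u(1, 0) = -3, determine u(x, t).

Answer: u(x, t) = - 3 x

Derivation:
Substitute the ansatz u = A x into the left-hand side.
Derivatives of the ansatz:
  u_x = A
  u_t = 0
Term by term:
  -u·u_x = - A^{2} x
  -2·u^2·u_t = 0
So the left-hand side equals
  - A^{2} x
This must equal f(x, t) = - 9 x identically.
Matching coefficients of the independent functions:
  [x]:  - A^{2} = -9
These equations allow (A) = (-3) or (3).
Impose the point condition(s):
  u(1, 0) = -3  ⟹  A = -3
Only A = -3 satisfies everything.
Hence u(x, t) = - 3 x.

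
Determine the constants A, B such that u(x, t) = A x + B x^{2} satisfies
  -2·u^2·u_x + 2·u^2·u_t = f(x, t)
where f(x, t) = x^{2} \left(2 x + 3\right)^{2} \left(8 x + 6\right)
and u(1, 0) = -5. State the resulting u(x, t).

Answer: u(x, t) = - 2 x^{2} - 3 x

Derivation:
Substitute the ansatz u = A x + B x^{2} into the left-hand side.
Derivatives of the ansatz:
  u_x = A + 2 B x
  u_t = 0
Term by term:
  -2·u^2·u_x = - 2 A^{3} x^{2} - 8 A^{2} B x^{3} - 10 A B^{2} x^{4} - 4 B^{3} x^{5}
  2·u^2·u_t = 0
So the left-hand side equals
  - 2 A^{3} x^{2} - 8 A^{2} B x^{3} - 10 A B^{2} x^{4} - 4 B^{3} x^{5}
This must equal f(x, t) identically; expanded, f = 32 x^{5} + 120 x^{4} + 144 x^{3} + 54 x^{2}.
Matching coefficients of the independent functions:
  [x^{2}]:  - 2 A^{3} = 54
  [x^{3}]:  - 8 A^{2} B = 144
  [x^{4}]:  - 10 A B^{2} = 120
  [x^{5}]:  - 4 B^{3} = 32
Solving: A = -3, B = -2.
Check against the point condition:
  u(1, 0) = -5  ⟹  A + B = -5  ✓
Hence u(x, t) = - 2 x^{2} - 3 x.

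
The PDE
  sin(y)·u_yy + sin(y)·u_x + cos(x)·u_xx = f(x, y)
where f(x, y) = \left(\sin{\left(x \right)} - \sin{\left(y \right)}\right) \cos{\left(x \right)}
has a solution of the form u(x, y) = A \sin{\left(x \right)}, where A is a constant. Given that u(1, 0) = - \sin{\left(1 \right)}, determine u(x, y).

Substitute the ansatz u = A \sin{\left(x \right)} into the left-hand side.
Derivatives of the ansatz:
  u_yy = 0
  u_x = A \cos{\left(x \right)}
  u_xx = - A \sin{\left(x \right)}
Term by term:
  sin(y)·u_yy = 0
  sin(y)·u_x = A \sin{\left(y \right)} \cos{\left(x \right)}
  cos(x)·u_xx = - A \sin{\left(x \right)} \cos{\left(x \right)}
So the left-hand side equals
  - A \sin{\left(x \right)} \cos{\left(x \right)} + A \sin{\left(y \right)} \cos{\left(x \right)}
This must equal f(x, y) identically; expanded, f = \sin{\left(x \right)} \cos{\left(x \right)} - \sin{\left(y \right)} \cos{\left(x \right)}.
Matching coefficients of the independent functions:
  [\sin{\left(x \right)} \cos{\left(x \right)}]:  - A = 1
  [\sin{\left(y \right)} \cos{\left(x \right)}]:  A = -1
Solving: A = -1.
Check against the point condition:
  u(1, 0) = - \sin{\left(1 \right)}  ⟹  A \sin{\left(1 \right)} = - \sin{\left(1 \right)}  ✓
Hence u(x, y) = - \sin{\left(x \right)}.

Answer: u(x, y) = - \sin{\left(x \right)}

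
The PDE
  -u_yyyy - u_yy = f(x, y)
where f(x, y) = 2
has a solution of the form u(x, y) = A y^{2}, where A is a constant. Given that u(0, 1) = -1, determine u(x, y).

Substitute the ansatz u = A y^{2} into the left-hand side.
Derivatives of the ansatz:
  u_yyyy = 0
  u_yy = 2 A
Term by term:
  -u_yyyy = 0
  -u_yy = - 2 A
So the left-hand side equals
  - 2 A
This must equal f(x, y) = 2 identically.
Matching coefficients of the independent functions:
  [constant term]:  - 2 A = 2
Solving: A = -1.
Check against the point condition:
  u(0, 1) = -1  ⟹  A = -1  ✓
Hence u(x, y) = - y^{2}.

Answer: u(x, y) = - y^{2}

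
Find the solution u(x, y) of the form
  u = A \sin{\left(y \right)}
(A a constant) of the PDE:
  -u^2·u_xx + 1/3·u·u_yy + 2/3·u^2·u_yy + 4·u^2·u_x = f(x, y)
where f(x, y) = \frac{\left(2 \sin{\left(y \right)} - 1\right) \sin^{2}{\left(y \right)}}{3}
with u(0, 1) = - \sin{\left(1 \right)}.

Substitute the ansatz u = A \sin{\left(y \right)} into the left-hand side.
Derivatives of the ansatz:
  u_xx = 0
  u_yy = - A \sin{\left(y \right)}
  u_x = 0
Term by term:
  -u^2·u_xx = 0
  1/3·u·u_yy = - \frac{A^{2} \sin^{2}{\left(y \right)}}{3}
  2/3·u^2·u_yy = - \frac{2 A^{3} \sin^{3}{\left(y \right)}}{3}
  4·u^2·u_x = 0
So the left-hand side equals
  - \frac{2 A^{3} \sin^{3}{\left(y \right)}}{3} - \frac{A^{2} \sin^{2}{\left(y \right)}}{3}
This must equal f(x, y) identically; expanded, f = \frac{2 \sin^{3}{\left(y \right)}}{3} - \frac{\sin^{2}{\left(y \right)}}{3}.
Matching coefficients of the independent functions:
  [\sin^{2}{\left(y \right)}]:  - \frac{A^{2}}{3} = - \frac{1}{3}
  [\sin^{3}{\left(y \right)}]:  - \frac{2 A^{3}}{3} = \frac{2}{3}
Solving: A = -1.
Check against the point condition:
  u(0, 1) = - \sin{\left(1 \right)}  ⟹  A \sin{\left(1 \right)} = - \sin{\left(1 \right)}  ✓
Hence u(x, y) = - \sin{\left(y \right)}.

Answer: u(x, y) = - \sin{\left(y \right)}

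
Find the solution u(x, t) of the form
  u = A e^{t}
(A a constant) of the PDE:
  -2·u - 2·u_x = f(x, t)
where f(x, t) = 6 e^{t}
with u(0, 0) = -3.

Answer: u(x, t) = - 3 e^{t}

Derivation:
Substitute the ansatz u = A e^{t} into the left-hand side.
Derivatives of the ansatz:
  u_x = 0
Term by term:
  -2·u = - 2 A e^{t}
  -2·u_x = 0
So the left-hand side equals
  - 2 A e^{t}
This must equal f(x, t) = 6 e^{t} identically.
Matching coefficients of the independent functions:
  [e^{t}]:  - 2 A = 6
Solving: A = -3.
Check against the point condition:
  u(0, 0) = -3  ⟹  A = -3  ✓
Hence u(x, t) = - 3 e^{t}.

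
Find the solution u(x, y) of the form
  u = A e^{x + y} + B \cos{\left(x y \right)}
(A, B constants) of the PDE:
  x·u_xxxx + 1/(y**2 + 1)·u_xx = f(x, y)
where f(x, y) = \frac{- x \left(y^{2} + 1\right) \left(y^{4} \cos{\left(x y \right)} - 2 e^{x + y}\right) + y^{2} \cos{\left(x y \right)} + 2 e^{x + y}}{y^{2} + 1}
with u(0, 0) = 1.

Answer: u(x, y) = 2 e^{x + y} - \cos{\left(x y \right)}

Derivation:
Substitute the ansatz u = A e^{x + y} + B \cos{\left(x y \right)} into the left-hand side.
Derivatives of the ansatz:
  u_xxxx = A e^{x} e^{y} + B y^{4} \cos{\left(x y \right)}
  u_xx = A e^{x} e^{y} - B y^{2} \cos{\left(x y \right)}
Term by term:
  x·u_xxxx = A x e^{x} e^{y} + B x y^{4} \cos{\left(x y \right)}
  1/(y**2 + 1)·u_xx = \frac{A e^{x} e^{y}}{y^{2} + 1} - \frac{B y^{2} \cos{\left(x y \right)}}{y^{2} + 1}
So the left-hand side equals
  A x e^{x} e^{y} + \frac{A e^{x} e^{y}}{y^{2} + 1} + B x y^{4} \cos{\left(x y \right)} - \frac{B y^{2} \cos{\left(x y \right)}}{y^{2} + 1}
This must equal f(x, y) identically; expanded, f = - x y^{4} \cos{\left(x y \right)} + 2 x e^{x} e^{y} + \frac{y^{2} \cos{\left(x y \right)}}{y^{2} + 1} + \frac{2 e^{x} e^{y}}{y^{2} + 1}.
Matching coefficients of the independent functions:
  [x y^{4} \cos{\left(x y \right)}]:  B = -1
  [x e^{x} e^{y}, \frac{e^{x} e^{y}}{y^{2} + 1}]:  A = 2
  [\frac{y^{2} \cos{\left(x y \right)}}{y^{2} + 1}]:  - B = 1
Solving: A = 2, B = -1.
Check against the point condition:
  u(0, 0) = 1  ⟹  A + B = 1  ✓
Hence u(x, y) = 2 e^{x + y} - \cos{\left(x y \right)}.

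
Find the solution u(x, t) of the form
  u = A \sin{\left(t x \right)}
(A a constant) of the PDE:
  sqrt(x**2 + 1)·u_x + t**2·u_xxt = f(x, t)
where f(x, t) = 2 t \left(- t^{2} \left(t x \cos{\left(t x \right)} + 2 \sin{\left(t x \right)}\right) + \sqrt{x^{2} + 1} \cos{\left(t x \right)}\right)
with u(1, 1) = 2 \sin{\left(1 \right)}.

Answer: u(x, t) = 2 \sin{\left(t x \right)}

Derivation:
Substitute the ansatz u = A \sin{\left(t x \right)} into the left-hand side.
Derivatives of the ansatz:
  u_x = A t \cos{\left(t x \right)}
  u_xxt = - A t^{2} x \cos{\left(t x \right)} - 2 A t \sin{\left(t x \right)}
Term by term:
  sqrt(x**2 + 1)·u_x = A t \sqrt{x^{2} + 1} \cos{\left(t x \right)}
  t**2·u_xxt = - A t^{4} x \cos{\left(t x \right)} - 2 A t^{3} \sin{\left(t x \right)}
So the left-hand side equals
  - A t^{4} x \cos{\left(t x \right)} - 2 A t^{3} \sin{\left(t x \right)} + A t \sqrt{x^{2} + 1} \cos{\left(t x \right)}
This must equal f(x, t) identically; expanded, f = - 2 t^{4} x \cos{\left(t x \right)} - 4 t^{3} \sin{\left(t x \right)} + 2 t \sqrt{x^{2} + 1} \cos{\left(t x \right)}.
Matching coefficients of the independent functions:
  [t^{3} \sin{\left(t x \right)}]:  - 2 A = -4
  [t \sqrt{x^{2} + 1} \cos{\left(t x \right)}]:  A = 2
  [t^{4} x \cos{\left(t x \right)}]:  - A = -2
Solving: A = 2.
Check against the point condition:
  u(1, 1) = 2 \sin{\left(1 \right)}  ⟹  A \sin{\left(1 \right)} = 2 \sin{\left(1 \right)}  ✓
Hence u(x, t) = 2 \sin{\left(t x \right)}.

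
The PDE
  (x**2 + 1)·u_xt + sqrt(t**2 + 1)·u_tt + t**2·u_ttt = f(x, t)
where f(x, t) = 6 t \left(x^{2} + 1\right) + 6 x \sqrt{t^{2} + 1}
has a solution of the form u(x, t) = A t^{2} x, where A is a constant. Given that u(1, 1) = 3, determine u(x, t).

Answer: u(x, t) = 3 t^{2} x

Derivation:
Substitute the ansatz u = A t^{2} x into the left-hand side.
Derivatives of the ansatz:
  u_xt = 2 A t
  u_tt = 2 A x
  u_ttt = 0
Term by term:
  (x**2 + 1)·u_xt = 2 A t x^{2} + 2 A t
  sqrt(t**2 + 1)·u_tt = 2 A x \sqrt{t^{2} + 1}
  t**2·u_ttt = 0
So the left-hand side equals
  2 A t x^{2} + 2 A t + 2 A x \sqrt{t^{2} + 1}
This must equal f(x, t) = 6 t \left(x^{2} + 1\right) + 6 x \sqrt{t^{2} + 1} identically.
Matching coefficients of the independent functions:
  [t, t x^{2}, x \sqrt{t^{2} + 1}]:  2 A = 6
Solving: A = 3.
Check against the point condition:
  u(1, 1) = 3  ⟹  A = 3  ✓
Hence u(x, t) = 3 t^{2} x.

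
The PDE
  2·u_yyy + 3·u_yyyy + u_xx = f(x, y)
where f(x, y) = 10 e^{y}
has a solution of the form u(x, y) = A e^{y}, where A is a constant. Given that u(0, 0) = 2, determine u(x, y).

Substitute the ansatz u = A e^{y} into the left-hand side.
Derivatives of the ansatz:
  u_yyy = A e^{y}
  u_yyyy = A e^{y}
  u_xx = 0
Term by term:
  2·u_yyy = 2 A e^{y}
  3·u_yyyy = 3 A e^{y}
  u_xx = 0
So the left-hand side equals
  5 A e^{y}
This must equal f(x, y) = 10 e^{y} identically.
Matching coefficients of the independent functions:
  [e^{y}]:  5 A = 10
Solving: A = 2.
Check against the point condition:
  u(0, 0) = 2  ⟹  A = 2  ✓
Hence u(x, y) = 2 e^{y}.

Answer: u(x, y) = 2 e^{y}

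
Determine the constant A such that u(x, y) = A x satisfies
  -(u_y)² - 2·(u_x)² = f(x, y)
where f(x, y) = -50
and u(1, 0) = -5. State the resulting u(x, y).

Substitute the ansatz u = A x into the left-hand side.
Derivatives of the ansatz:
  u_y = 0
  u_x = A
Term by term:
  -(u_y)² = 0
  -2·(u_x)² = - 2 A^{2}
So the left-hand side equals
  - 2 A^{2}
This must equal f(x, y) = -50 identically.
Matching coefficients of the independent functions:
  [constant term]:  - 2 A^{2} = -50
These equations allow (A) = (-5) or (5).
Impose the point condition(s):
  u(1, 0) = -5  ⟹  A = -5
Only A = -5 satisfies everything.
Hence u(x, y) = - 5 x.

Answer: u(x, y) = - 5 x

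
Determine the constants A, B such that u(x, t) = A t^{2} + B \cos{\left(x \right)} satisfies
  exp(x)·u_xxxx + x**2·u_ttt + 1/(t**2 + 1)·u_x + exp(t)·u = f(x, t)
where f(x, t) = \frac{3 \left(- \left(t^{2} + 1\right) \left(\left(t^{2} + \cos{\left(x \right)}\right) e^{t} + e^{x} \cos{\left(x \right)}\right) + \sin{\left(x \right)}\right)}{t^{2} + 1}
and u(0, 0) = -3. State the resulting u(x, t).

Substitute the ansatz u = A t^{2} + B \cos{\left(x \right)} into the left-hand side.
Derivatives of the ansatz:
  u_xxxx = B \cos{\left(x \right)}
  u_ttt = 0
  u_x = - B \sin{\left(x \right)}
Term by term:
  exp(x)·u_xxxx = B e^{x} \cos{\left(x \right)}
  x**2·u_ttt = 0
  1/(t**2 + 1)·u_x = - \frac{B \sin{\left(x \right)}}{t^{2} + 1}
  exp(t)·u = A t^{2} e^{t} + B e^{t} \cos{\left(x \right)}
So the left-hand side equals
  A t^{2} e^{t} + B e^{t} \cos{\left(x \right)} + B e^{x} \cos{\left(x \right)} - \frac{B \sin{\left(x \right)}}{t^{2} + 1}
This must equal f(x, t) identically; expanded, f = - 3 t^{2} e^{t} - 3 e^{t} \cos{\left(x \right)} - 3 e^{x} \cos{\left(x \right)} + \frac{3 \sin{\left(x \right)}}{t^{2} + 1}.
Matching coefficients of the independent functions:
  [t^{2} e^{t}]:  A = -3
  [\frac{\sin{\left(x \right)}}{t^{2} + 1}]:  - B = 3
  [e^{t} \cos{\left(x \right)}, e^{x} \cos{\left(x \right)}]:  B = -3
Solving: A = -3, B = -3.
Check against the point condition:
  u(0, 0) = -3  ⟹  B = -3  ✓
Hence u(x, t) = - 3 t^{2} - 3 \cos{\left(x \right)}.

Answer: u(x, t) = - 3 t^{2} - 3 \cos{\left(x \right)}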